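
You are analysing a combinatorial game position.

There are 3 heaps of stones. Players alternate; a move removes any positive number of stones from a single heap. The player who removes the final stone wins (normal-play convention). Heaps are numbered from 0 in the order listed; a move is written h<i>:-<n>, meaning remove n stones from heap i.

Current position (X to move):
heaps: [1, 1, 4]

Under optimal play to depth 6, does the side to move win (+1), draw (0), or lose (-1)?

[(1,1,4)] X move#1: h0:-1:-1/(0,1,4), h1:-1:-1/(1,0,4), h2:-1:-1/(1,1,3), h2:-2:-1/(1,1,2), h2:-3:-1/(1,1,1), h2:-4:+1/(1,1,0)*
[(1,1,0)] O move#2: h0:-1:-1/(0,1,0)*, h1:-1:-1/(1,0,0)
[(0,1,0)] X move#3: h1:-1:+1/(0,0,0)*
[(0,0,0)] end (terminal -1, O#4); searched (1,1,4) to 6

value((1,1,4), X) = +1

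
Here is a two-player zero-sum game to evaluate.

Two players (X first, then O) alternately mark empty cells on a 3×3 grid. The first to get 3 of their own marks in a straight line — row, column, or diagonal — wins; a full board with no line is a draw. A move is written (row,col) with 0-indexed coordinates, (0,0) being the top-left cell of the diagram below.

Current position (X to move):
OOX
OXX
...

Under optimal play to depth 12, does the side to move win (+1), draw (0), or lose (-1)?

[OOX/OXX/...] X move#1: (2,0):+1/OOX/OXX/X..*, (2,1):-1/OOX/OXX/.X., (2,2):+1/OOX/OXX/..X
[OOX/OXX/X..] end (terminal -1, O#2); searched OOX/OXX/... to 12

value(OOX/OXX/..., X) = +1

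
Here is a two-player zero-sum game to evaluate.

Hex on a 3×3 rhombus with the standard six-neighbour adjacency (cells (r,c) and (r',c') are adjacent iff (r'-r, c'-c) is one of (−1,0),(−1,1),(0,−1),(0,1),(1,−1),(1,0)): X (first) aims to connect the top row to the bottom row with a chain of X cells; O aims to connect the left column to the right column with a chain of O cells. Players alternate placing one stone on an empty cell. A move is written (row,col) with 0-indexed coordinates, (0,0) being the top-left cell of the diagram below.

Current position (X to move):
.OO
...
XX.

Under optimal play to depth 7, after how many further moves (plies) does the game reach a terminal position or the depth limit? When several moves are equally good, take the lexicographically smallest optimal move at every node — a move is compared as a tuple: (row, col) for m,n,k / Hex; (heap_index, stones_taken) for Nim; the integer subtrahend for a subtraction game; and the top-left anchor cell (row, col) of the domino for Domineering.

PV length from [.OO/.../XX.]: 2 plies

p1 X@[.OO/.../XX.]: (0,0)[XOO/.../XX.]-1* (1,0)[.OO/X../XX.]-1 (1,1)[.OO/.X./XX.]-1 (1,2)[.OO/..X/XX.]-1 (2,2)[.OO/.../XXX]-1
p2 O@[XOO/.../XX.]: (1,0)[XOO/O../XX.]+1* (1,1)[XOO/.O./XX.]-1 (1,2)[XOO/..O/XX.]-1 (2,2)[XOO/.../XXO]-1
p3 X@[XOO/O../XX.] terminal -1; root [.OO/.../XX.] d7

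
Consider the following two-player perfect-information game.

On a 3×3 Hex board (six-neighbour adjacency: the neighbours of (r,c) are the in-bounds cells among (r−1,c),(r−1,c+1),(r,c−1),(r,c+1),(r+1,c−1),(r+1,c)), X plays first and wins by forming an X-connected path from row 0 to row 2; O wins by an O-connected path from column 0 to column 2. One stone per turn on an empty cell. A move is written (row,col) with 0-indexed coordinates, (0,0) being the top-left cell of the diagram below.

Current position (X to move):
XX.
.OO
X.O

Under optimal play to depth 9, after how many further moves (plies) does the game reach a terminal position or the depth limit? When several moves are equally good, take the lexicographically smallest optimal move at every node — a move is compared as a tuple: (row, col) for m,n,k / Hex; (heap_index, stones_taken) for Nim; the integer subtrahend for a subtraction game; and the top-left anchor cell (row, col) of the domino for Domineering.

[XX./.OO/X.O] X move#1: (0,2):-1/XXX/.OO/X.O, (1,0):+1/XX./XOO/X.O*, (2,1):-1/XX./.OO/XXO
[XX./XOO/X.O] end (terminal -1, O#2); searched XX./.OO/X.O to 9

PV length from [XX./.OO/X.O]: 1 ply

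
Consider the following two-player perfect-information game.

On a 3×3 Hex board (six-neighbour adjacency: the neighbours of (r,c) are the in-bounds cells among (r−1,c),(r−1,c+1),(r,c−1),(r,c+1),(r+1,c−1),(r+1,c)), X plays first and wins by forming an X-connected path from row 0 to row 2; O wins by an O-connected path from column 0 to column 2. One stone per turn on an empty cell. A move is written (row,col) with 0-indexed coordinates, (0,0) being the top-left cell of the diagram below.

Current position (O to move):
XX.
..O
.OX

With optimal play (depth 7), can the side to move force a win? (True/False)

p1 O@[XX./..O/.OX]: (0,2)[XXO/..O/.OX]-1 (1,0)[XX./O.O/.OX]+1* (1,1)[XX./.OO/.OX]+1 (2,0)[XX./..O/OOX]+1
p2 X@[XX./O.O/.OX]: (0,2)[XXX/O.O/.OX]-1* (1,1)[XX./OXO/.OX]-1 (2,0)[XX./O.O/XOX]-1
p3 O@[XXX/O.O/.OX]: (1,1)[XXX/OOO/.OX]+1* (2,0)[XXX/O.O/OOX]+1
p4 X@[XXX/OOO/.OX] terminal -1; root [XX./..O/.OX] d7

O winning at [XX./..O/.OX]: True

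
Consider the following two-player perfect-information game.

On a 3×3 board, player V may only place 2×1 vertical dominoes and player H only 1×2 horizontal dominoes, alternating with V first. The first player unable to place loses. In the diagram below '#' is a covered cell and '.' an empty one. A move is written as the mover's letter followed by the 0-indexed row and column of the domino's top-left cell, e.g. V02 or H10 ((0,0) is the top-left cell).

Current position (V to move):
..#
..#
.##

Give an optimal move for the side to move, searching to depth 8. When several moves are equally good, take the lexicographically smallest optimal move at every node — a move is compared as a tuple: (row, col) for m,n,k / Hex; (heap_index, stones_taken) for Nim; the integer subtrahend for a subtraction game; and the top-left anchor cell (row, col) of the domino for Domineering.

p1 V@[..#/..#/.##]: V00[#.#/#.#/.##]+1* V01[.##/.##/.##]+1 V10[..#/#.#/###]-1
p2 H@[#.#/#.#/.##] terminal -1; root [..#/..#/.##] d8

V's best at [..#/..#/.##]: V00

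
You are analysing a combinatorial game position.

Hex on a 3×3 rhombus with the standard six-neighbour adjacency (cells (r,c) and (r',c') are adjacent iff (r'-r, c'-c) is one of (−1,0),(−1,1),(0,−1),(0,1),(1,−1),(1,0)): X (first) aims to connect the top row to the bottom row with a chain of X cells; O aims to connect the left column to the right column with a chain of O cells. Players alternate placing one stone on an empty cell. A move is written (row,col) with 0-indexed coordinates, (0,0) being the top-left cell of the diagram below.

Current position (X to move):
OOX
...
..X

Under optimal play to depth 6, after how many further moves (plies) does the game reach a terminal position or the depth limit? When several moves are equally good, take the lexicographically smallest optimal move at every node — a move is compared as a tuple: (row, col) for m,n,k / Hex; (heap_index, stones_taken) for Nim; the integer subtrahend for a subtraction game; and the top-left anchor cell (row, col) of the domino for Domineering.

ply 1, X at OOX/.../..X | (1,0)=+1→OOX/X../..X*; (1,1)=+1→OOX/.X./..X; (1,2)=+1→OOX/..X/..X; (2,0)=+1→OOX/.../X.X; (2,1)=+1→OOX/.../.XX
ply 2, O at OOX/X../..X | (1,1)=-1→OOX/XO./..X*; (1,2)=-1→OOX/X.O/..X; (2,0)=-1→OOX/X../O.X; (2,1)=-1→OOX/X../.OX
ply 3, X at OOX/XO./..X | (1,2)=+1→OOX/XOX/..X*; (2,0)=-1→OOX/XO./X.X; (2,1)=-1→OOX/XO./.XX
ply 4: OOX/XOX/..X is terminal -1 (O); from OOX/.../..X depth 6

PV length from [OOX/.../..X]: 3 plies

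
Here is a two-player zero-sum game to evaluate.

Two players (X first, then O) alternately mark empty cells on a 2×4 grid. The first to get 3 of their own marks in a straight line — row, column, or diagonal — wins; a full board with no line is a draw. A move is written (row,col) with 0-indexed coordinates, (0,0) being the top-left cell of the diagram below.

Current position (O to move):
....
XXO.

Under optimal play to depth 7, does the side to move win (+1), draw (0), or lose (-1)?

value(..../XXO., O) = 0

ply 1, O at ..../XXO. | (0,0)=+0→O.../XXO.*; (0,1)=+0→.O../XXO.; (0,2)=+0→..O./XXO.; (0,3)=+0→...O/XXO.; (1,3)=+0→..../XXOO
ply 2, X at O.../XXO. | (0,1)=+0→OX../XXO.*; (0,2)=+0→O.X./XXO.; (0,3)=+0→O..X/XXO.; (1,3)=+0→O.../XXOX
ply 3, O at OX../XXO. | (0,2)=+0→OXO./XXO.*; (0,3)=+0→OX.O/XXO.; (1,3)=+0→OX../XXOO
ply 4, X at OXO./XXO. | (0,3)=+0→OXOX/XXO.*; (1,3)=+0→OXO./XXOX
ply 5, O at OXOX/XXO. | (1,3)=+0→OXOX/XXOO*
ply 6: OXOX/XXOO is terminal +0 (X); from ..../XXO. depth 7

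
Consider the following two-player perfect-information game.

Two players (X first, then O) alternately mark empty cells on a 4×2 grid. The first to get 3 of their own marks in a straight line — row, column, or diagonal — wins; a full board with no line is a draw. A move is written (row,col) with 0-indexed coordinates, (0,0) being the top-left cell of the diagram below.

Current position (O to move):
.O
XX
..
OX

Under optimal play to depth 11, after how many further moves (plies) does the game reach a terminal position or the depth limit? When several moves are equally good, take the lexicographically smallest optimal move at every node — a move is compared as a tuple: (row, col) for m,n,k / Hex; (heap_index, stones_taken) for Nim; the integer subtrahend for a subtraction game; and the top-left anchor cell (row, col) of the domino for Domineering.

PV length from [.O/XX/../OX]: 3 plies

ply 1, O at .O/XX/../OX | (0,0)=-1→OO/XX/../OX; (2,0)=-1→.O/XX/O./OX; (2,1)=+0→.O/XX/.O/OX*
ply 2, X at .O/XX/.O/OX | (0,0)=+0→XO/XX/.O/OX*; (2,0)=+0→.O/XX/XO/OX
ply 3, O at XO/XX/.O/OX | (2,0)=+0→XO/XX/OO/OX*
ply 4: XO/XX/OO/OX is terminal +0 (X); from .O/XX/../OX depth 11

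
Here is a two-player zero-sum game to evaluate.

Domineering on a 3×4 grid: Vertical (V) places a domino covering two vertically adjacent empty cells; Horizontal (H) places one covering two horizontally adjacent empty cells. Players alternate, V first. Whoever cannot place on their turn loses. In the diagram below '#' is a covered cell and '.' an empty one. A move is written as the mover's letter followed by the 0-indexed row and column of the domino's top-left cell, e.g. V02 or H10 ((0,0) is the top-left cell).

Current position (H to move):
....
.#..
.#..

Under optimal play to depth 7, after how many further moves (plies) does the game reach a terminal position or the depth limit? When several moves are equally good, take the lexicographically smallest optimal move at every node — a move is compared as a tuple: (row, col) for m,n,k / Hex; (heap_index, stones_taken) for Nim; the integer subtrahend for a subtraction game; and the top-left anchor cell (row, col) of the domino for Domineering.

PV length from [..../.#../.#..]: 3 plies

ply 1, H at ..../.#../.#.. | H00=-1→##../.#../.#..; H01=-1→.##./.#../.#..; H02=-1→..##/.#../.#..; H12=+1→..../.###/.#..*; H22=-1→..../.#../.###
ply 2, V at ..../.###/.#.. | V00=-1→#.../####/.#..*; V10=-1→..../####/##..
ply 3, H at #.../####/.#.. | H01=+1→###./####/.#..*; H02=+1→#.##/####/.#..; H22=+1→#.../####/.###
ply 4: ###./####/.#.. is terminal -1 (V); from ..../.#../.#.. depth 7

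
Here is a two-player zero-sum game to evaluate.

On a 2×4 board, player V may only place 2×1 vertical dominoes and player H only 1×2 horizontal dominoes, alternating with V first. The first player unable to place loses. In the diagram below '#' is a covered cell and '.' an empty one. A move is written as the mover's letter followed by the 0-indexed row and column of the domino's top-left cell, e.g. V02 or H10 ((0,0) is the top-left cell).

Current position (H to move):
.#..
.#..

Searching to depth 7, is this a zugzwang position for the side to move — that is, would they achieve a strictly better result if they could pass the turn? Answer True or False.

[.#../.#..] H move#1: H02:+1/.###/.#..*, H12:+1/.#../.###
[.###/.#..] V move#2: V00:-1/####/##..*
[####/##..] H move#3: H12:+1/####/####*
[####/####] end (terminal -1, V#4); searched .#../.#.. to 7
if H skipped the turn, V would face:
~ [.#../.#..] V move#1: V00:-1/##../##.., V02:+1/.##./.##.*, V03:+1/.#.#/.#.#
~ [.##./.##.] end (terminal -1, H#2); searched .#../.#.. to 7
compare (H): move=+1 vs pass=-1

zugzwang(.#../.#.., H) = False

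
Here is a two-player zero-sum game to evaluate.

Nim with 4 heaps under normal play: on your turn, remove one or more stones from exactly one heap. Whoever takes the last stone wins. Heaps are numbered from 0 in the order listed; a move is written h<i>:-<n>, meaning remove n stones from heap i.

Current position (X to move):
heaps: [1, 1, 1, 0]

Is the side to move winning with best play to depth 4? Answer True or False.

ply 1, X at (1,1,1,0) | h0:-1=+1→(0,1,1,0)*; h1:-1=+1→(1,0,1,0); h2:-1=+1→(1,1,0,0)
ply 2, O at (0,1,1,0) | h1:-1=-1→(0,0,1,0)*; h2:-1=-1→(0,1,0,0)
ply 3, X at (0,0,1,0) | h2:-1=+1→(0,0,0,0)*
ply 4: (0,0,0,0) is terminal -1 (O); from (1,1,1,0) depth 4

X winning at [(1,1,1,0)]: True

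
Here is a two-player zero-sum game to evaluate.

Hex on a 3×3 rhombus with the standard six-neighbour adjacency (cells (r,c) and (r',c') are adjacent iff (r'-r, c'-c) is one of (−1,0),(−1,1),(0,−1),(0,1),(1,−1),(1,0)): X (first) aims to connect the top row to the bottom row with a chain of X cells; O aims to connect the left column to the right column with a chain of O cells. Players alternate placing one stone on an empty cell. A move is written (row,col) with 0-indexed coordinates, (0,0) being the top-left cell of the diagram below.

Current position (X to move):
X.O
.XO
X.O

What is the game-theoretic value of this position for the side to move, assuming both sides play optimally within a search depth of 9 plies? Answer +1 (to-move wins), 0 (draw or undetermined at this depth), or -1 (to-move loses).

value(X.O/.XO/X.O, X) = +1

p1 X@[X.O/.XO/X.O]: (0,1)[XXO/.XO/X.O]+1* (1,0)[X.O/XXO/X.O]+1 (2,1)[X.O/.XO/XXO]+1
p2 O@[XXO/.XO/X.O] terminal -1; root [X.O/.XO/X.O] d9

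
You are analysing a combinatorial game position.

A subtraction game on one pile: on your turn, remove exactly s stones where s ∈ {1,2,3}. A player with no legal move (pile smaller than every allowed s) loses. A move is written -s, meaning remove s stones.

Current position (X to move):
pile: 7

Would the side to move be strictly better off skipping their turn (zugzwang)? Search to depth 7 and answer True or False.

zugzwang(7, X) = False

p1 X@[7]: -1[6]-1 -2[5]-1 -3[4]+1*
p2 O@[4]: -1[3]-1* -2[2]-1 -3[1]-1
p3 X@[3]: -1[2]-1 -2[1]-1 -3[0]+1*
p4 O@[0] terminal -1; root [7] d7
pass branch (O moves first from the same position):
  | p1 O@[7]: -1[6]-1 -2[5]-1 -3[4]+1*
  | p2 X@[4]: -1[3]-1* -2[2]-1 -3[1]-1
  | p3 O@[3]: -1[2]-1 -2[1]-1 -3[0]+1*
  | p4 X@[0] terminal -1; root [7] d7
X moving scores +1; X passing scores -1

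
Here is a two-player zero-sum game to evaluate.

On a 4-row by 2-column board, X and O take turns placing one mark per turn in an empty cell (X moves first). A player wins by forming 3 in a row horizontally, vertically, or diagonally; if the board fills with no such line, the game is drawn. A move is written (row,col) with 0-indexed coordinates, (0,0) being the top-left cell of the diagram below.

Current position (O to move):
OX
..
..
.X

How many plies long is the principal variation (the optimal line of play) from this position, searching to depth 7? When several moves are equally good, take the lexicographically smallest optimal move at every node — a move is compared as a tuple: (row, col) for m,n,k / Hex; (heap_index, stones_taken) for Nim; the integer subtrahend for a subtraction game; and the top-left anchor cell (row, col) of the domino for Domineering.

ply 1, O at OX/../../.X | (1,0)=+0→OX/O./../.X*; (1,1)=+0→OX/.O/../.X; (2,0)=+0→OX/../O./.X; (2,1)=+0→OX/../.O/.X; (3,0)=+0→OX/../../OX
ply 2, X at OX/O./../.X | (1,1)=-1→OX/OX/../.X; (2,0)=+0→OX/O./X./.X*; (2,1)=-1→OX/O./.X/.X; (3,0)=-1→OX/O./../XX
ply 3, O at OX/O./X./.X | (1,1)=+0→OX/OO/X./.X*; (2,1)=+0→OX/O./XO/.X; (3,0)=+0→OX/O./X./OX
ply 4, X at OX/OO/X./.X | (2,1)=+0→OX/OO/XX/.X*; (3,0)=+0→OX/OO/X./XX
ply 5, O at OX/OO/XX/.X | (3,0)=+0→OX/OO/XX/OX*
ply 6: OX/OO/XX/OX is terminal +0 (X); from OX/../../.X depth 7

PV length from [OX/../../.X]: 5 plies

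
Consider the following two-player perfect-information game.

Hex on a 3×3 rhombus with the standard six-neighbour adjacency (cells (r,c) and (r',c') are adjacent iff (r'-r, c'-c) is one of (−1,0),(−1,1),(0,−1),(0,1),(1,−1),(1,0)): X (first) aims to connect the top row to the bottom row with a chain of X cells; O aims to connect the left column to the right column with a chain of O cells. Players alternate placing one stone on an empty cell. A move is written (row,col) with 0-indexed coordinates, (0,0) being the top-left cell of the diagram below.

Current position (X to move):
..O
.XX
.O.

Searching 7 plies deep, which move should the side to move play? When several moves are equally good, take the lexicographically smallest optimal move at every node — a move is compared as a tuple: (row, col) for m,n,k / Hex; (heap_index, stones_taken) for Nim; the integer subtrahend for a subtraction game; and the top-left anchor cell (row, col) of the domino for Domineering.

X's best at [..O/.XX/.O.]: (0,0)

[..O/.XX/.O.] X move#1: (0,0):+1/X.O/.XX/.O.*, (0,1):+1/.XO/.XX/.O., (1,0):+1/..O/XXX/.O., (2,0):-1/..O/.XX/XO., (2,2):-1/..O/.XX/.OX
[X.O/.XX/.O.] O move#2: (0,1):-1/XOO/.XX/.O.*, (1,0):-1/X.O/OXX/.O., (2,0):-1/X.O/.XX/OO., (2,2):-1/X.O/.XX/.OO
[XOO/.XX/.O.] X move#3: (1,0):+1/XOO/XXX/.O.*, (2,0):-1/XOO/.XX/XO., (2,2):-1/XOO/.XX/.OX
[XOO/XXX/.O.] O move#4: (2,0):-1/XOO/XXX/OO.*, (2,2):-1/XOO/XXX/.OO
[XOO/XXX/OO.] X move#5: (2,2):+1/XOO/XXX/OOX*
[XOO/XXX/OOX] end (terminal -1, O#6); searched ..O/.XX/.O. to 7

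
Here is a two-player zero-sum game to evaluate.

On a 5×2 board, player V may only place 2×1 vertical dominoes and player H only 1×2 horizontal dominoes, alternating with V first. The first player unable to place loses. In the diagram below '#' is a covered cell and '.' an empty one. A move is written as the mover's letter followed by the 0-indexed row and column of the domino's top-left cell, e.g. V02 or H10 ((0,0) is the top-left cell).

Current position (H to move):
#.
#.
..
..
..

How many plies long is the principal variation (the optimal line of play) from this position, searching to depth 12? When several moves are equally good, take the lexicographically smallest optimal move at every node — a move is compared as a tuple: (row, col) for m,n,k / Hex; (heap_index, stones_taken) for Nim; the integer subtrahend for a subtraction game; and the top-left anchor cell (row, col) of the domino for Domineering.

PV length from [#./#./../../..]: 3 plies

ply 1, H at #./#./../../.. | H20=-1→#./#./##/../..; H30=+1→#./#./../##/..*; H40=-1→#./#./../../##
ply 2, V at #./#./../##/.. | V01=-1→##/##/../##/..*; V11=-1→#./##/.#/##/..
ply 3, H at ##/##/../##/.. | H20=+1→##/##/##/##/..*; H40=+1→##/##/../##/##
ply 4: ##/##/##/##/.. is terminal -1 (V); from #./#./../../.. depth 12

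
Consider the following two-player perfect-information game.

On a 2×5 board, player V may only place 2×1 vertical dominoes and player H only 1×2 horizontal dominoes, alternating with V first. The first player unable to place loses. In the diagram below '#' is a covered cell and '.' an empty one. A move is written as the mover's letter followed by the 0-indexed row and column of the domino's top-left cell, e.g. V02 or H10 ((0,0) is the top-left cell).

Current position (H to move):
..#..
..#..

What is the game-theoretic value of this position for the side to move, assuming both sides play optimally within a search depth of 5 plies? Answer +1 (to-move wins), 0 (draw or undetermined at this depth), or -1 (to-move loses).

p1 H@[..#../..#..]: H00[###../..#..]-1* H03[..###/..#..]-1 H10[..#../###..]-1 H13[..#../..###]-1
p2 V@[###../..#..]: V03[####./..##.]+1* V04[###.#/..#.#]+1
p3 H@[####./..##.]: H10[####./####.]-1*
p4 V@[####./####.]: V04[#####/#####]+1*
p5 H@[#####/#####] terminal -1; root [..#../..#..] d5

value(..#../..#.., H) = -1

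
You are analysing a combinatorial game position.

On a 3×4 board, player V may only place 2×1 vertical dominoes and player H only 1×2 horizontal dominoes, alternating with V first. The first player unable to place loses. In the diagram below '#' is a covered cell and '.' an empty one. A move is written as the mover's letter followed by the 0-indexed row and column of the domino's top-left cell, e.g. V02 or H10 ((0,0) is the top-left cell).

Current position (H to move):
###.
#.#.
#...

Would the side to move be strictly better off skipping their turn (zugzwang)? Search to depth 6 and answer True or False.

p1 H@[###./#.#./#...]: H21[###./#.#./###.]-1* H22[###./#.#./#.##]-1
p2 V@[###./#.#./###.]: V03[####/#.##/###.]+1* V13[###./#.##/####]+1
p3 H@[####/#.##/###.] terminal -1; root [###./#.#./#...] d6
pass branch (V moves first from the same position):
  | p1 V@[###./#.#./#...]: V03[####/#.##/#...]-1 V11[###./###./##..]+1* V13[###./#.##/#..#]-1
  | p2 H@[###./###./##..]: H22[###./###./####]-1*
  | p3 V@[###./###./####]: V03[####/####/####]+1*
  | p4 H@[####/####/####] terminal -1; root [###./#.#./#...] d6
H moving scores -1; H passing scores -1

zugzwang(###./#.#./#..., H) = False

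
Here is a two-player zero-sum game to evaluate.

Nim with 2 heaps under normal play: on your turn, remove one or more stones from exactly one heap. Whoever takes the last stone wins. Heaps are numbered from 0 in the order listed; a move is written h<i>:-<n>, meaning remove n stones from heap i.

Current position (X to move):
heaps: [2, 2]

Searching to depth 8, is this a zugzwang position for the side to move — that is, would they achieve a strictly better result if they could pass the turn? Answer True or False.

zugzwang((2,2), X) = True

[(2,2)] X move#1: h0:-1:-1/(1,2)*, h0:-2:-1/(0,2), h1:-1:-1/(2,1), h1:-2:-1/(2,0)
[(1,2)] O move#2: h0:-1:-1/(0,2), h1:-1:+1/(1,1)*, h1:-2:-1/(1,0)
[(1,1)] X move#3: h0:-1:-1/(0,1)*, h1:-1:-1/(1,0)
[(0,1)] O move#4: h1:-1:+1/(0,0)*
[(0,0)] end (terminal -1, X#5); searched (2,2) to 8
pass branch (O moves first from the same position):
  | [(2,2)] O move#1: h0:-1:-1/(1,2)*, h0:-2:-1/(0,2), h1:-1:-1/(2,1), h1:-2:-1/(2,0)
  | [(1,2)] X move#2: h0:-1:-1/(0,2), h1:-1:+1/(1,1)*, h1:-2:-1/(1,0)
  | [(1,1)] O move#3: h0:-1:-1/(0,1)*, h1:-1:-1/(1,0)
  | [(0,1)] X move#4: h1:-1:+1/(0,0)*
  | [(0,0)] end (terminal -1, O#5); searched (2,2) to 8
X moving scores -1; X passing scores +1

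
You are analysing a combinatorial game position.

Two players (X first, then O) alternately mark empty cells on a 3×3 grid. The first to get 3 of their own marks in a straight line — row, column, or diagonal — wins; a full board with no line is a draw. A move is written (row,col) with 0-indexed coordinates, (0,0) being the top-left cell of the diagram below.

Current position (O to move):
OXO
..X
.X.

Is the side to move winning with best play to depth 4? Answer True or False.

O winning at [OXO/..X/.X.]: True

[OXO/..X/.X.] O move#1: (1,0):-1/OXO/O.X/.X., (1,1):+1/OXO/.OX/.X.*, (2,0):-1/OXO/..X/OX., (2,2):-1/OXO/..X/.XO
[OXO/.OX/.X.] X move#2: (1,0):-1/OXO/XOX/.X.*, (2,0):-1/OXO/.OX/XX., (2,2):-1/OXO/.OX/.XX
[OXO/XOX/.X.] O move#3: (2,0):+1/OXO/XOX/OX.*, (2,2):+1/OXO/XOX/.XO
[OXO/XOX/OX.] end (terminal -1, X#4); searched OXO/..X/.X. to 4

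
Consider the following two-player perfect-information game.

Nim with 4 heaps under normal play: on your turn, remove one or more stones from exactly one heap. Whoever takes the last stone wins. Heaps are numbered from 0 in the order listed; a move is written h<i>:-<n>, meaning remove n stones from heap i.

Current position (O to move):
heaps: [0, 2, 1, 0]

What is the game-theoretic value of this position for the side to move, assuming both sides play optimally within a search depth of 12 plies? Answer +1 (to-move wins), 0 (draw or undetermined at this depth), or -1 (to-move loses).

value((0,2,1,0), O) = +1

[(0,2,1,0)] O move#1: h1:-1:+1/(0,1,1,0)*, h1:-2:-1/(0,0,1,0), h2:-1:-1/(0,2,0,0)
[(0,1,1,0)] X move#2: h1:-1:-1/(0,0,1,0)*, h2:-1:-1/(0,1,0,0)
[(0,0,1,0)] O move#3: h2:-1:+1/(0,0,0,0)*
[(0,0,0,0)] end (terminal -1, X#4); searched (0,2,1,0) to 12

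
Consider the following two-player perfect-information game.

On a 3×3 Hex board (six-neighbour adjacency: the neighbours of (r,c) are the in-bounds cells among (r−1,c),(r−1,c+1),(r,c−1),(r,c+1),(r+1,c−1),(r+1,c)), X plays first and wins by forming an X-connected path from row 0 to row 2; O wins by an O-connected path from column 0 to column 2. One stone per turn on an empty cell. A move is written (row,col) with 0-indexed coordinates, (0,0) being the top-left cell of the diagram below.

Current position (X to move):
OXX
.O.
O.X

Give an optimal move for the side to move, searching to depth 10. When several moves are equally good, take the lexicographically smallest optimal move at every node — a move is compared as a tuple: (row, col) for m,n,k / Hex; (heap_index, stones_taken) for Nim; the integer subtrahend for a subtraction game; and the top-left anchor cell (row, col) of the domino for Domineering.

X's best at [OXX/.O./O.X]: (1,2)

[OXX/.O./O.X] X move#1: (1,0):-1/OXX/XO./O.X, (1,2):+1/OXX/.OX/O.X*, (2,1):-1/OXX/.O./OXX
[OXX/.OX/O.X] end (terminal -1, O#2); searched OXX/.O./O.X to 10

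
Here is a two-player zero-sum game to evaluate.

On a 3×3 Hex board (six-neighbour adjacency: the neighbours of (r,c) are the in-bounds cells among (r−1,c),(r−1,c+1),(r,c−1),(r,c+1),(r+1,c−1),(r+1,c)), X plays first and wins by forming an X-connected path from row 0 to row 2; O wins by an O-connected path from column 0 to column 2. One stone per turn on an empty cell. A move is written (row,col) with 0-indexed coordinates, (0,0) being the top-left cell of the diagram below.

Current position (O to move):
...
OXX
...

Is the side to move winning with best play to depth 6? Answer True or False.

ply 1, O at .../OXX/... | (0,0)=-1→O../OXX/...*; (0,1)=-1→.O./OXX/...; (0,2)=-1→..O/OXX/...; (2,0)=-1→.../OXX/O..; (2,1)=-1→.../OXX/.O.; (2,2)=-1→.../OXX/..O
ply 2, X at O../OXX/... | (0,1)=+1→OX./OXX/...*; (0,2)=+1→O.X/OXX/...; (2,0)=+1→O../OXX/X..; (2,1)=+1→O../OXX/.X.; (2,2)=+1→O../OXX/..X
ply 3, O at OX./OXX/... | (0,2)=-1→OXO/OXX/...*; (2,0)=-1→OX./OXX/O..; (2,1)=-1→OX./OXX/.O.; (2,2)=-1→OX./OXX/..O
ply 4, X at OXO/OXX/... | (2,0)=+1→OXO/OXX/X..*; (2,1)=+1→OXO/OXX/.X.; (2,2)=+1→OXO/OXX/..X
ply 5: OXO/OXX/X.. is terminal -1 (O); from .../OXX/... depth 6

O winning at [.../OXX/...]: False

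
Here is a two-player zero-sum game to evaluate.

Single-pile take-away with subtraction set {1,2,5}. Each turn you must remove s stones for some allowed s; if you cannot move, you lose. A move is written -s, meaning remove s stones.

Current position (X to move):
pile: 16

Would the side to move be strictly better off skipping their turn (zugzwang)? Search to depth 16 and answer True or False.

zugzwang(16, X) = False

p1 X@[16]: -1[15]+1* -2[14]-1 -5[11]-1
p2 O@[15]: -1[14]-1* -2[13]-1 -5[10]-1
p3 X@[14]: -1[13]-1 -2[12]+1* -5[9]+1
p4 O@[12]: -1[11]-1* -2[10]-1 -5[7]-1
p5 X@[11]: -1[10]-1 -2[9]+1* -5[6]+1
p6 O@[9]: -1[8]-1* -2[7]-1 -5[4]-1
p7 X@[8]: -1[7]-1 -2[6]+1* -5[3]+1
p8 O@[6]: -1[5]-1* -2[4]-1 -5[1]-1
p9 X@[5]: -1[4]-1 -2[3]+1* -5[0]+1
p10 O@[3]: -1[2]-1* -2[1]-1
p11 X@[2]: -1[1]-1 -2[0]+1*
p12 O@[0] terminal -1; root [16] d16
if X skipped the turn, O would face:
~ p1 O@[16]: -1[15]+1* -2[14]-1 -5[11]-1
~ p2 X@[15]: -1[14]-1* -2[13]-1 -5[10]-1
~ p3 O@[14]: -1[13]-1 -2[12]+1* -5[9]+1
~ p4 X@[12]: -1[11]-1* -2[10]-1 -5[7]-1
~ p5 O@[11]: -1[10]-1 -2[9]+1* -5[6]+1
~ p6 X@[9]: -1[8]-1* -2[7]-1 -5[4]-1
~ p7 O@[8]: -1[7]-1 -2[6]+1* -5[3]+1
~ p8 X@[6]: -1[5]-1* -2[4]-1 -5[1]-1
~ p9 O@[5]: -1[4]-1 -2[3]+1* -5[0]+1
~ p10 X@[3]: -1[2]-1* -2[1]-1
~ p11 O@[2]: -1[1]-1 -2[0]+1*
~ p12 X@[0] terminal -1; root [16] d16
compare (X): move=+1 vs pass=-1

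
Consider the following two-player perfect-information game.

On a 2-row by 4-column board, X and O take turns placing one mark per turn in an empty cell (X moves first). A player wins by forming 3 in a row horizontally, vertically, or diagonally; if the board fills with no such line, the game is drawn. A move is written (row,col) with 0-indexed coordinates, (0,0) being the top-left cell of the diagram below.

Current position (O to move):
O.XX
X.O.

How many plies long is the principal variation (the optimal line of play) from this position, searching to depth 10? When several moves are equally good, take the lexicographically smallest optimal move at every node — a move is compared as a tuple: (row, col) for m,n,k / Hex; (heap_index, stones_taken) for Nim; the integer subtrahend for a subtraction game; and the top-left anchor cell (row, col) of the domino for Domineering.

PV length from [O.XX/X.O.]: 3 plies

ply 1, O at O.XX/X.O. | (0,1)=+0→OOXX/X.O.*; (1,1)=-1→O.XX/XOO.; (1,3)=-1→O.XX/X.OO
ply 2, X at OOXX/X.O. | (1,1)=+0→OOXX/XXO.*; (1,3)=+0→OOXX/X.OX
ply 3, O at OOXX/XXO. | (1,3)=+0→OOXX/XXOO*
ply 4: OOXX/XXOO is terminal +0 (X); from O.XX/X.O. depth 10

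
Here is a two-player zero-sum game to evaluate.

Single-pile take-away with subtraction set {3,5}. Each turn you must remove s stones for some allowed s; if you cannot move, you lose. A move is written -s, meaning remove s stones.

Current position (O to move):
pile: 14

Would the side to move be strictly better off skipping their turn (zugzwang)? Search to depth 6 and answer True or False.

[14] O move#1: -3:-1/11, -5:+1/9*
[9] X move#2: -3:-1/6*, -5:-1/4
[6] O move#3: -3:-1/3, -5:+1/1*
[1] end (terminal -1, X#4); searched 14 to 6
suppose O passes — search the same position with X to move:
pass> [14] X move#1: -3:-1/11, -5:+1/9*
pass> [9] O move#2: -3:-1/6*, -5:-1/4
pass> [6] X move#3: -3:-1/3, -5:+1/1*
pass> [1] end (terminal -1, O#4); searched 14 to 6
for O: play +1, pass -1

zugzwang(14, O) = False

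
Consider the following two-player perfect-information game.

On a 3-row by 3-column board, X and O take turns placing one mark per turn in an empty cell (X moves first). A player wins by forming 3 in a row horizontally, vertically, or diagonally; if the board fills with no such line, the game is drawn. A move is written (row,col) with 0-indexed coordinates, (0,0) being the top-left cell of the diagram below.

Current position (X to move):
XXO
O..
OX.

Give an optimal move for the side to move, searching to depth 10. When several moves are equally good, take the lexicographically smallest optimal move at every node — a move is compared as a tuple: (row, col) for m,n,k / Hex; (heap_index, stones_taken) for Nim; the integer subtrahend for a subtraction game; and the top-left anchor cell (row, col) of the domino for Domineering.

X's best at [XXO/O../OX.]: (1,1)

[XXO/O../OX.] X move#1: (1,1):+1/XXO/OX./OX.*, (1,2):-1/XXO/O.X/OX., (2,2):-1/XXO/O../OXX
[XXO/OX./OX.] end (terminal -1, O#2); searched XXO/O../OX. to 10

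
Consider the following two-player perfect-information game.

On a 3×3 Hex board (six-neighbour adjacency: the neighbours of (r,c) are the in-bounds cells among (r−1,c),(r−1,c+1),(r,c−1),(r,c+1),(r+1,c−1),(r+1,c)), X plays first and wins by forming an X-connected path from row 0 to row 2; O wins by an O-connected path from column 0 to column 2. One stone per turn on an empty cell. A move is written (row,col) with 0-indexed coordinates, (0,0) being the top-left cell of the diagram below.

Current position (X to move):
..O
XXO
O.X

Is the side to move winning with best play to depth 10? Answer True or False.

[..O/XXO/O.X] X move#1: (0,0):-1/X.O/XXO/O.X, (0,1):-1/.XO/XXO/O.X, (2,1):+1/..O/XXO/OXX*
[..O/XXO/OXX] O move#2: (0,0):-1/O.O/XXO/OXX*, (0,1):-1/.OO/XXO/OXX
[O.O/XXO/OXX] X move#3: (0,1):+1/OXO/XXO/OXX*
[OXO/XXO/OXX] end (terminal -1, O#4); searched ..O/XXO/O.X to 10

X winning at [..O/XXO/O.X]: True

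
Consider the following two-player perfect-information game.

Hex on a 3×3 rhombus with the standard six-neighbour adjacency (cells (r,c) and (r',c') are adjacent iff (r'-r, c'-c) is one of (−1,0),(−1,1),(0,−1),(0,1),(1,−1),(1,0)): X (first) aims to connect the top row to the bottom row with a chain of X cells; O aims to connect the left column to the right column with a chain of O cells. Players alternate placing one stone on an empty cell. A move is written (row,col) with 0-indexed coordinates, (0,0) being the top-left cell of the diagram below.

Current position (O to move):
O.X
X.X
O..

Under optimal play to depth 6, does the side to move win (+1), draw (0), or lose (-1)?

value(O.X/X.X/O.., O) = -1

ply 1, O at O.X/X.X/O.. | (0,1)=-1→OOX/X.X/O..*; (1,1)=-1→O.X/XOX/O..; (2,1)=-1→O.X/X.X/OO.; (2,2)=-1→O.X/X.X/O.O
ply 2, X at OOX/X.X/O.. | (1,1)=+1→OOX/XXX/O..*; (2,1)=+1→OOX/X.X/OX.; (2,2)=+1→OOX/X.X/O.X
ply 3, O at OOX/XXX/O.. | (2,1)=-1→OOX/XXX/OO.*; (2,2)=-1→OOX/XXX/O.O
ply 4, X at OOX/XXX/OO. | (2,2)=+1→OOX/XXX/OOX*
ply 5: OOX/XXX/OOX is terminal -1 (O); from O.X/X.X/O.. depth 6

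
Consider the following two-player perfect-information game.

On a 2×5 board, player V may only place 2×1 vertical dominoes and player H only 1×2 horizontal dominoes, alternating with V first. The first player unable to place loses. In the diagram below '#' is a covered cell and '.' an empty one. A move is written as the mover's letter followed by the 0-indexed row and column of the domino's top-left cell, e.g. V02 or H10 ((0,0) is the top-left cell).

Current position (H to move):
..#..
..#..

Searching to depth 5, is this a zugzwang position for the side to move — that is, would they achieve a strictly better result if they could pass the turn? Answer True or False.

zugzwang(..#../..#.., H) = True

p1 H@[..#../..#..]: H00[###../..#..]-1* H03[..###/..#..]-1 H10[..#../###..]-1 H13[..#../..###]-1
p2 V@[###../..#..]: V03[####./..##.]+1* V04[###.#/..#.#]+1
p3 H@[####./..##.]: H10[####./####.]-1*
p4 V@[####./####.]: V04[#####/#####]+1*
p5 H@[#####/#####] terminal -1; root [..#../..#..] d5
suppose H passes — search the same position with V to move:
pass> p1 V@[..#../..#..]: V00[#.#../#.#..]-1* V01[.##../.##..]-1 V03[..##./..##.]-1 V04[..#.#/..#.#]-1
pass> p2 H@[#.#../#.#..]: H03[#.###/#.#..]+1* H13[#.#../#.###]+1
pass> p3 V@[#.###/#.#..]: V01[#####/###..]-1*
pass> p4 H@[#####/###..]: H13[#####/#####]+1*
pass> p5 V@[#####/#####] terminal -1; root [..#../..#..] d5
for H: play -1, pass +1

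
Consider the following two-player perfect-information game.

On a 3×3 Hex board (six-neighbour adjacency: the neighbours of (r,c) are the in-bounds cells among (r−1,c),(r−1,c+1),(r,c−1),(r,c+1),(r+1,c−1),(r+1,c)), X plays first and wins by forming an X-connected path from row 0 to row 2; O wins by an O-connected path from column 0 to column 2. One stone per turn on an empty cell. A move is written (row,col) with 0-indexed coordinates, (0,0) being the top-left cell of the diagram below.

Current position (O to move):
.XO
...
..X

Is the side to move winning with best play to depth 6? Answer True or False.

ply 1, O at .XO/.../..X | (0,0)=-1→OXO/.../..X; (1,0)=-1→.XO/O../..X; (1,1)=+1→.XO/.O./..X*; (1,2)=-1→.XO/..O/..X; (2,0)=-1→.XO/.../O.X; (2,1)=-1→.XO/.../.OX
ply 2, X at .XO/.O./..X | (0,0)=-1→XXO/.O./..X*; (1,0)=-1→.XO/XO./..X; (1,2)=-1→.XO/.OX/..X; (2,0)=-1→.XO/.O./X.X; (2,1)=-1→.XO/.O./.XX
ply 3, O at XXO/.O./..X | (1,0)=+1→XXO/OO./..X*; (1,2)=+1→XXO/.OO/..X; (2,0)=+1→XXO/.O./O.X; (2,1)=+1→XXO/.O./.OX
ply 4: XXO/OO./..X is terminal -1 (X); from .XO/.../..X depth 6

O winning at [.XO/.../..X]: True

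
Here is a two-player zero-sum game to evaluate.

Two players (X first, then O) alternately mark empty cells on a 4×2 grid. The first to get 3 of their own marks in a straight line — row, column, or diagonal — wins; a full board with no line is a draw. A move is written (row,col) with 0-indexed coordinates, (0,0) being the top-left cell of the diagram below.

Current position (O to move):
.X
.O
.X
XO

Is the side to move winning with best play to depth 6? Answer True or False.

O winning at [.X/.O/.X/XO]: False

p1 O@[.X/.O/.X/XO]: (0,0)[OX/.O/.X/XO]+0* (1,0)[.X/OO/.X/XO]+0 (2,0)[.X/.O/OX/XO]+0
p2 X@[OX/.O/.X/XO]: (1,0)[OX/XO/.X/XO]+0* (2,0)[OX/.O/XX/XO]+0
p3 O@[OX/XO/.X/XO]: (2,0)[OX/XO/OX/XO]+0*
p4 X@[OX/XO/OX/XO] terminal +0; root [.X/.O/.X/XO] d6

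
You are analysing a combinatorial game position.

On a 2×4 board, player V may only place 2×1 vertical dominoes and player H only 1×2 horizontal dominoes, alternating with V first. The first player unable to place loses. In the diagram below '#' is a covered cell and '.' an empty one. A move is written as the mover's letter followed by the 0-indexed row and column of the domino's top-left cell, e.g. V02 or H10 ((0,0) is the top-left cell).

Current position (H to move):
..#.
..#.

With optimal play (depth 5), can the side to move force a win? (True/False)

H winning at [..#./..#.]: True

ply 1, H at ..#./..#. | H00=+1→###./..#.*; H10=+1→..#./###.
ply 2, V at ###./..#. | V03=-1→####/..##*
ply 3, H at ####/..## | H10=+1→####/####*
ply 4: ####/#### is terminal -1 (V); from ..#./..#. depth 5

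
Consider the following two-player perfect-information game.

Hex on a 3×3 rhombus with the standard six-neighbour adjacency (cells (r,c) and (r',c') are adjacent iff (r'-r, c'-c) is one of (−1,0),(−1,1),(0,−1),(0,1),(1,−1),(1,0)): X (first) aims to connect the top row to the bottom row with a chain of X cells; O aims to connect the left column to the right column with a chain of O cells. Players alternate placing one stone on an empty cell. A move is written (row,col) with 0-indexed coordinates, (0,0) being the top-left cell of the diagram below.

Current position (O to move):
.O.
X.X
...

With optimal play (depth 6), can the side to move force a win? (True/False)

ply 1, O at .O./X.X/... | (0,0)=-1→OO./X.X/...*; (0,2)=-1→.OO/X.X/...; (1,1)=-1→.O./XOX/...; (2,0)=-1→.O./X.X/O..; (2,1)=-1→.O./X.X/.O.; (2,2)=-1→.O./X.X/..O
ply 2, X at OO./X.X/... | (0,2)=+1→OOX/X.X/...*; (1,1)=-1→OO./XXX/...; (2,0)=-1→OO./X.X/X..; (2,1)=-1→OO./X.X/.X.; (2,2)=-1→OO./X.X/..X
ply 3, O at OOX/X.X/... | (1,1)=-1→OOX/XOX/...*; (2,0)=-1→OOX/X.X/O..; (2,1)=-1→OOX/X.X/.O.; (2,2)=-1→OOX/X.X/..O
ply 4, X at OOX/XOX/... | (2,0)=+1→OOX/XOX/X..*; (2,1)=+1→OOX/XOX/.X.; (2,2)=+1→OOX/XOX/..X
ply 5, O at OOX/XOX/X.. | (2,1)=-1→OOX/XOX/XO.*; (2,2)=-1→OOX/XOX/X.O
ply 6, X at OOX/XOX/XO. | (2,2)=+1→OOX/XOX/XOX*
ply 7: OOX/XOX/XOX is terminal -1 (O); from .O./X.X/... depth 6

O winning at [.O./X.X/...]: False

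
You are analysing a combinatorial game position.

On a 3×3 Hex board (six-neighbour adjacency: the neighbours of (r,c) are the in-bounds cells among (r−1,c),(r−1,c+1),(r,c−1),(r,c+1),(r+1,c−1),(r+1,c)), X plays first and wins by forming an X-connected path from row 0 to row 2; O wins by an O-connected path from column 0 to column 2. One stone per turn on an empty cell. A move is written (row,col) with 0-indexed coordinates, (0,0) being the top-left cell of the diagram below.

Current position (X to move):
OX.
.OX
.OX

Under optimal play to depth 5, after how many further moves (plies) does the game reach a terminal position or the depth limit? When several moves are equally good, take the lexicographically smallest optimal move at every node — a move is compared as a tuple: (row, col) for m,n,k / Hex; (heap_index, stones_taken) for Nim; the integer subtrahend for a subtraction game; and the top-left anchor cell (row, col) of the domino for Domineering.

ply 1, X at OX./.OX/.OX | (0,2)=+1→OXX/.OX/.OX*; (1,0)=+1→OX./XOX/.OX; (2,0)=+1→OX./.OX/XOX
ply 2: OXX/.OX/.OX is terminal -1 (O); from OX./.OX/.OX depth 5

PV length from [OX./.OX/.OX]: 1 ply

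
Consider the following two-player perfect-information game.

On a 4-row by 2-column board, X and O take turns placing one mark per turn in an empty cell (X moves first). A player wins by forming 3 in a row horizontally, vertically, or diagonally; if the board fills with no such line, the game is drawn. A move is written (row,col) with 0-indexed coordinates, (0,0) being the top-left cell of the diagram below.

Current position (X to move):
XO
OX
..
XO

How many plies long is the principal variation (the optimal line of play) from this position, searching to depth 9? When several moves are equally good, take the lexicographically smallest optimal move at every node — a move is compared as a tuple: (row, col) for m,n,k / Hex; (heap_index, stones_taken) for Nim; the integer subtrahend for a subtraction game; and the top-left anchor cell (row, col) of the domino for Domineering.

ply 1, X at XO/OX/../XO | (2,0)=+0→XO/OX/X./XO*; (2,1)=+0→XO/OX/.X/XO
ply 2, O at XO/OX/X./XO | (2,1)=+0→XO/OX/XO/XO*
ply 3: XO/OX/XO/XO is terminal +0 (X); from XO/OX/../XO depth 9

PV length from [XO/OX/../XO]: 2 plies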